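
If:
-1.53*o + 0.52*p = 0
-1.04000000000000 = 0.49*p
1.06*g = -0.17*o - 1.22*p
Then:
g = 2.56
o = -0.72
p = -2.12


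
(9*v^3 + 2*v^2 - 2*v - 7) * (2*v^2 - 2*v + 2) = 18*v^5 - 14*v^4 + 10*v^3 - 6*v^2 + 10*v - 14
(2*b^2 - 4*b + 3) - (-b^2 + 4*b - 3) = 3*b^2 - 8*b + 6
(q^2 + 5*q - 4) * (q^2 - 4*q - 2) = q^4 + q^3 - 26*q^2 + 6*q + 8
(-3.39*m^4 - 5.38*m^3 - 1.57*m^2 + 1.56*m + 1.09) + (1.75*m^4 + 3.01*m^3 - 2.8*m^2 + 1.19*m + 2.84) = -1.64*m^4 - 2.37*m^3 - 4.37*m^2 + 2.75*m + 3.93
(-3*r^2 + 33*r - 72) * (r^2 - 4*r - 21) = -3*r^4 + 45*r^3 - 141*r^2 - 405*r + 1512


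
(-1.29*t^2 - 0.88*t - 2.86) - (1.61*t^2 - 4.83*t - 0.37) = -2.9*t^2 + 3.95*t - 2.49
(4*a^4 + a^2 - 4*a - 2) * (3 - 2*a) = -8*a^5 + 12*a^4 - 2*a^3 + 11*a^2 - 8*a - 6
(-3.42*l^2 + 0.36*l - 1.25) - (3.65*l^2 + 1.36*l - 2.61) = -7.07*l^2 - 1.0*l + 1.36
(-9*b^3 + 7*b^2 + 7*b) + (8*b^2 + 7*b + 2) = -9*b^3 + 15*b^2 + 14*b + 2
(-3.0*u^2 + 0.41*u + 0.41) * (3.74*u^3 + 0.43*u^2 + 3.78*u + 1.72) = -11.22*u^5 + 0.2434*u^4 - 9.6303*u^3 - 3.4339*u^2 + 2.255*u + 0.7052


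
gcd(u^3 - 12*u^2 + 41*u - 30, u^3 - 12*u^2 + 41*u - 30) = u^3 - 12*u^2 + 41*u - 30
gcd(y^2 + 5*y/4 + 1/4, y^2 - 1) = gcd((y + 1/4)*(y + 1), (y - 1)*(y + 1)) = y + 1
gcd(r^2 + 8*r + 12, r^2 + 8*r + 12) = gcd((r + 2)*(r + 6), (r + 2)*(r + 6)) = r^2 + 8*r + 12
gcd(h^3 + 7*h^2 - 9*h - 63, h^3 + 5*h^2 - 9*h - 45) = h^2 - 9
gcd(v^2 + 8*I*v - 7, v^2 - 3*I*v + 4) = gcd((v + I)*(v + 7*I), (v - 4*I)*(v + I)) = v + I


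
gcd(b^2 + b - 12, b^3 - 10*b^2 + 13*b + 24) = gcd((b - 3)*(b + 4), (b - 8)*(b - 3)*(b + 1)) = b - 3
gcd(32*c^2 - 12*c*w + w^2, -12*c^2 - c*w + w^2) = -4*c + w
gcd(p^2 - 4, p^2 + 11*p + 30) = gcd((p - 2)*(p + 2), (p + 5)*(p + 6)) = 1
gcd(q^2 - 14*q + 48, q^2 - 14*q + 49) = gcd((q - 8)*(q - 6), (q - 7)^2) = 1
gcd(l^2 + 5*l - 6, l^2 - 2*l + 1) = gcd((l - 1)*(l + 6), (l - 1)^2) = l - 1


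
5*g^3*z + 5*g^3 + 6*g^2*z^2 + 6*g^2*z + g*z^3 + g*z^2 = (g + z)*(5*g + z)*(g*z + g)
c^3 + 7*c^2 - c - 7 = (c - 1)*(c + 1)*(c + 7)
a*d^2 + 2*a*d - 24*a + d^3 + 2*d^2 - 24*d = (a + d)*(d - 4)*(d + 6)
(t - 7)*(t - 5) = t^2 - 12*t + 35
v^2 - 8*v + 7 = (v - 7)*(v - 1)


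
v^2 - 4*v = v*(v - 4)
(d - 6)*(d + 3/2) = d^2 - 9*d/2 - 9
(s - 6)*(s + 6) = s^2 - 36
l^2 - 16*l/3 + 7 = (l - 3)*(l - 7/3)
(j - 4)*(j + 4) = j^2 - 16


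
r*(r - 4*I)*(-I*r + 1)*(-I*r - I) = -r^4 - r^3 + 3*I*r^3 - 4*r^2 + 3*I*r^2 - 4*r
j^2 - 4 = (j - 2)*(j + 2)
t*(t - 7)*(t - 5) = t^3 - 12*t^2 + 35*t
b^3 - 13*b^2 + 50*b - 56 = (b - 7)*(b - 4)*(b - 2)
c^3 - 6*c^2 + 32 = (c - 4)^2*(c + 2)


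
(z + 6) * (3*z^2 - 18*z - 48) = 3*z^3 - 156*z - 288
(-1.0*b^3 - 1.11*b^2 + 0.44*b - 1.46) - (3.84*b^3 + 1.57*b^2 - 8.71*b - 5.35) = -4.84*b^3 - 2.68*b^2 + 9.15*b + 3.89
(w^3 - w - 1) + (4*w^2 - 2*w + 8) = w^3 + 4*w^2 - 3*w + 7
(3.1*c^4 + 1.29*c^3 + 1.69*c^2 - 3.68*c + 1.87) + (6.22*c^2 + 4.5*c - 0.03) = 3.1*c^4 + 1.29*c^3 + 7.91*c^2 + 0.82*c + 1.84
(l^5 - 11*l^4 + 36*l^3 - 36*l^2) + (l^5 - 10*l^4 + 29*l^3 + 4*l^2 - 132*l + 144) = 2*l^5 - 21*l^4 + 65*l^3 - 32*l^2 - 132*l + 144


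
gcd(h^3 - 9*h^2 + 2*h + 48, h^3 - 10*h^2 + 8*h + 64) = h^2 - 6*h - 16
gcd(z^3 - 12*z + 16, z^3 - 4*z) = z - 2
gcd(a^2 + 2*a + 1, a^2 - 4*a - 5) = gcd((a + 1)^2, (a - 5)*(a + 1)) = a + 1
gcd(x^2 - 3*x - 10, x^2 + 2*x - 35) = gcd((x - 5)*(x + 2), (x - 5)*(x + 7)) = x - 5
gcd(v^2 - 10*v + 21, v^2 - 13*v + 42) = v - 7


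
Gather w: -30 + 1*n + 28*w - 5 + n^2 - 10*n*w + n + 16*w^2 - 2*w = n^2 + 2*n + 16*w^2 + w*(26 - 10*n) - 35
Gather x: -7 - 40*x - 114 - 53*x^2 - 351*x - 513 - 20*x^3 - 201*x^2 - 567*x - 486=-20*x^3 - 254*x^2 - 958*x - 1120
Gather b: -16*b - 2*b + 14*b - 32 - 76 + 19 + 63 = -4*b - 26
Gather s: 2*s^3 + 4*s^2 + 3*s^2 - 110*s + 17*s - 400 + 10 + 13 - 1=2*s^3 + 7*s^2 - 93*s - 378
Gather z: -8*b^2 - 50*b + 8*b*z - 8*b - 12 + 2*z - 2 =-8*b^2 - 58*b + z*(8*b + 2) - 14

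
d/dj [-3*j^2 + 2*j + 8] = 2 - 6*j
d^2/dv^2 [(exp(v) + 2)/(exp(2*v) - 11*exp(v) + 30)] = (exp(4*v) + 19*exp(3*v) - 246*exp(2*v) + 332*exp(v) + 1560)*exp(v)/(exp(6*v) - 33*exp(5*v) + 453*exp(4*v) - 3311*exp(3*v) + 13590*exp(2*v) - 29700*exp(v) + 27000)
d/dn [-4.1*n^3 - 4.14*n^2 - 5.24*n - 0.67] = -12.3*n^2 - 8.28*n - 5.24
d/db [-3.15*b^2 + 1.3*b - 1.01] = 1.3 - 6.3*b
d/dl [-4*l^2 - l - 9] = -8*l - 1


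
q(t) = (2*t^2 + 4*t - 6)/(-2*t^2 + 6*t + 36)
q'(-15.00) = 0.01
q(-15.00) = -0.76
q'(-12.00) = 0.02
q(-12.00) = -0.72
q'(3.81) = 1.04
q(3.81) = 1.28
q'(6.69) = 10.50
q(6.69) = -8.25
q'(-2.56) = 0.07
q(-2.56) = -0.42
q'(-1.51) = 0.09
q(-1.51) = -0.33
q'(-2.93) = 0.06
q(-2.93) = -0.44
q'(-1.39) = 0.09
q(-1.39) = -0.32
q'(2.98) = 0.55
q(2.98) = 0.66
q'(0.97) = 0.20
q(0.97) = -0.01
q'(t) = (4*t - 6)*(2*t^2 + 4*t - 6)/(-2*t^2 + 6*t + 36)^2 + (4*t + 4)/(-2*t^2 + 6*t + 36)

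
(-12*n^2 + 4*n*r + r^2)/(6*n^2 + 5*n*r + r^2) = (-12*n^2 + 4*n*r + r^2)/(6*n^2 + 5*n*r + r^2)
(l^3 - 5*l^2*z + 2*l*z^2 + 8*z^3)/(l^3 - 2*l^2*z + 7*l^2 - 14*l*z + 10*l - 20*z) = (l^2 - 3*l*z - 4*z^2)/(l^2 + 7*l + 10)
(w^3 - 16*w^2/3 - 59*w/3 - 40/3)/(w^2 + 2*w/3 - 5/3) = (w^2 - 7*w - 8)/(w - 1)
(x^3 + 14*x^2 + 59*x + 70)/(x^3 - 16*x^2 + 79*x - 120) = (x^3 + 14*x^2 + 59*x + 70)/(x^3 - 16*x^2 + 79*x - 120)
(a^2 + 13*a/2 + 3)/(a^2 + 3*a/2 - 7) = (2*a^2 + 13*a + 6)/(2*a^2 + 3*a - 14)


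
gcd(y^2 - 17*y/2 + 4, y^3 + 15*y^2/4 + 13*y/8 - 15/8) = y - 1/2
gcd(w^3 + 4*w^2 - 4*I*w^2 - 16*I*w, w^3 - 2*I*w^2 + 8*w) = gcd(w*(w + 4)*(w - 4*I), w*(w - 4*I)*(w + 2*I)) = w^2 - 4*I*w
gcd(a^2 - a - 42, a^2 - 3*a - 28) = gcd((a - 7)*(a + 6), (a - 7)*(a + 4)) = a - 7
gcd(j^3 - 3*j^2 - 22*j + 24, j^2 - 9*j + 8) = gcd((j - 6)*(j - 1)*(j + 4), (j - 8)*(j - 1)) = j - 1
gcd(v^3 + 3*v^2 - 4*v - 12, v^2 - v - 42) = 1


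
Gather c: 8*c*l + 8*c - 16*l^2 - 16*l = c*(8*l + 8) - 16*l^2 - 16*l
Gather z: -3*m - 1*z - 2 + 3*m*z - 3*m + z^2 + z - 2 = 3*m*z - 6*m + z^2 - 4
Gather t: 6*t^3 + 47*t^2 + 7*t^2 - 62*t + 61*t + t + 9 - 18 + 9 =6*t^3 + 54*t^2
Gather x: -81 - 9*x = -9*x - 81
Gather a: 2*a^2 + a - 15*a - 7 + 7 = 2*a^2 - 14*a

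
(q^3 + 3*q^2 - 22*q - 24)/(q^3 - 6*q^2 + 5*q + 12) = (q + 6)/(q - 3)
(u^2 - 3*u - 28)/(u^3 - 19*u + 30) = (u^2 - 3*u - 28)/(u^3 - 19*u + 30)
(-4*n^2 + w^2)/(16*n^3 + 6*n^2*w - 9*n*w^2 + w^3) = (2*n + w)/(-8*n^2 - 7*n*w + w^2)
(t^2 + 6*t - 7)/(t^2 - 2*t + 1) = (t + 7)/(t - 1)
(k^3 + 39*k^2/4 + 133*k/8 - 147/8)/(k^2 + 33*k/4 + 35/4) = (8*k^2 + 22*k - 21)/(2*(4*k + 5))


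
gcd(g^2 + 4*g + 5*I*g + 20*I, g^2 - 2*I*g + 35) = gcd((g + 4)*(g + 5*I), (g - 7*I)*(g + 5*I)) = g + 5*I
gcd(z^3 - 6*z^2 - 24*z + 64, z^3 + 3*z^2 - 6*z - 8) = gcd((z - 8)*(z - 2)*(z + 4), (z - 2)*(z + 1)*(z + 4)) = z^2 + 2*z - 8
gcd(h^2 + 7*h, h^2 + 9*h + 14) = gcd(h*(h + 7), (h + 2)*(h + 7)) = h + 7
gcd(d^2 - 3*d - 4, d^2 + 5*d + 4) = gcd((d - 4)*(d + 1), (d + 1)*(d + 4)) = d + 1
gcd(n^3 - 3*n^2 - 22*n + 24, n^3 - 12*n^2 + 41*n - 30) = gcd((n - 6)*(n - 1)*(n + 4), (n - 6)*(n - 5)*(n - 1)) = n^2 - 7*n + 6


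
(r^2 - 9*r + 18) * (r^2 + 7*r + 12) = r^4 - 2*r^3 - 33*r^2 + 18*r + 216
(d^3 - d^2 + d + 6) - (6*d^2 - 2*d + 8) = d^3 - 7*d^2 + 3*d - 2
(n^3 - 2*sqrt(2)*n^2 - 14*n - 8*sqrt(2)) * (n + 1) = n^4 - 2*sqrt(2)*n^3 + n^3 - 14*n^2 - 2*sqrt(2)*n^2 - 14*n - 8*sqrt(2)*n - 8*sqrt(2)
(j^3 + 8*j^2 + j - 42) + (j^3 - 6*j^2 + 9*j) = 2*j^3 + 2*j^2 + 10*j - 42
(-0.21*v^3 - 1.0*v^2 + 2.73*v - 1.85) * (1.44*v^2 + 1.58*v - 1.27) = -0.3024*v^5 - 1.7718*v^4 + 2.6179*v^3 + 2.9194*v^2 - 6.3901*v + 2.3495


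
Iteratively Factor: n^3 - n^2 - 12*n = (n)*(n^2 - n - 12) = n*(n - 4)*(n + 3)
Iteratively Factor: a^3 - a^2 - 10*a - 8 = (a + 1)*(a^2 - 2*a - 8) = (a - 4)*(a + 1)*(a + 2)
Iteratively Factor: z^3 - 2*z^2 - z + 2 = (z + 1)*(z^2 - 3*z + 2) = (z - 2)*(z + 1)*(z - 1)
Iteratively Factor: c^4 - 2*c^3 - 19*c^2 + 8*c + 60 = (c - 2)*(c^3 - 19*c - 30) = (c - 2)*(c + 3)*(c^2 - 3*c - 10) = (c - 5)*(c - 2)*(c + 3)*(c + 2)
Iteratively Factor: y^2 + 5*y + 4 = (y + 4)*(y + 1)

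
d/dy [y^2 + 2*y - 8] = 2*y + 2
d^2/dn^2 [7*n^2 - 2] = 14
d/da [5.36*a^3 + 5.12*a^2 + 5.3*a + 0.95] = 16.08*a^2 + 10.24*a + 5.3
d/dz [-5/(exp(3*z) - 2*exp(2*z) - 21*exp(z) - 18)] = (15*exp(2*z) - 20*exp(z) - 105)*exp(z)/(-exp(3*z) + 2*exp(2*z) + 21*exp(z) + 18)^2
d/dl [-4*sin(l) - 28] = -4*cos(l)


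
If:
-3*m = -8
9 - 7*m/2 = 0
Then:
No Solution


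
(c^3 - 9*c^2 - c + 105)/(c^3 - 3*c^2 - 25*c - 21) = (c - 5)/(c + 1)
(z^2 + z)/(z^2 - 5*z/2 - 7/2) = 2*z/(2*z - 7)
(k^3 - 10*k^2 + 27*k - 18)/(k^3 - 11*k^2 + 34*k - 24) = (k - 3)/(k - 4)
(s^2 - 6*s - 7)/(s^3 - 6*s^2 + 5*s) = (s^2 - 6*s - 7)/(s*(s^2 - 6*s + 5))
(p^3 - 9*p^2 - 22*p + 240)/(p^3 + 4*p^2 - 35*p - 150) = (p - 8)/(p + 5)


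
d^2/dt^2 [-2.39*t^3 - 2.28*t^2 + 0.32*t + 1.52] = -14.34*t - 4.56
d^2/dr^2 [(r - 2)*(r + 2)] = 2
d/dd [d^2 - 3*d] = 2*d - 3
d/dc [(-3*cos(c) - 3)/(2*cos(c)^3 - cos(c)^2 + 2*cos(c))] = -(39*sin(c)/2 + 15*sin(3*c)/2 + 3*sin(4*c))/((cos(2*c) + 1)*(-cos(c) + cos(2*c) + 3)^2)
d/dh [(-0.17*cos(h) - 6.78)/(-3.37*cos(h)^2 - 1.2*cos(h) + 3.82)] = (0.5729*cos(h)^2 + 45.6972*cos(h) + 8.7854)*sin(h)/(11.3569*cos(h)^4 + 8.088*cos(h)^3 - 24.3068*cos(h)^2 - 9.168*cos(h) + 14.5924)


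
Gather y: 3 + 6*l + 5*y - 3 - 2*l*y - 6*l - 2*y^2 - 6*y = -2*y^2 + y*(-2*l - 1)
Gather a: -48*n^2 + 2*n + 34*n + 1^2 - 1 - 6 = -48*n^2 + 36*n - 6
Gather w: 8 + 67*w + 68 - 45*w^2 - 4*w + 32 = -45*w^2 + 63*w + 108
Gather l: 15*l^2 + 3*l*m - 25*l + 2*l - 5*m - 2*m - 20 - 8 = 15*l^2 + l*(3*m - 23) - 7*m - 28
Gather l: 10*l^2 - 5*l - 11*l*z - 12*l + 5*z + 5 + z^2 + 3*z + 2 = 10*l^2 + l*(-11*z - 17) + z^2 + 8*z + 7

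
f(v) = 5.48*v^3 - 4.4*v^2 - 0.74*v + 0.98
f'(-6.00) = 643.90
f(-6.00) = -1336.66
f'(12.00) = 2261.02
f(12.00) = 8827.94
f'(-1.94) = 78.21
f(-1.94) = -54.16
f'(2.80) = 103.51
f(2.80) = 84.71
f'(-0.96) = 22.86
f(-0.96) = -7.21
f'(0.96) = 5.96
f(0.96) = 1.06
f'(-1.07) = 27.50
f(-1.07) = -9.98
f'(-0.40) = 5.41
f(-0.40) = 0.22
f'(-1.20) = 33.49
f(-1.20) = -13.94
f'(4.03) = 230.80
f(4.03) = 285.21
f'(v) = 16.44*v^2 - 8.8*v - 0.74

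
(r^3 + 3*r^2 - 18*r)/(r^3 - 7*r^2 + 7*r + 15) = r*(r + 6)/(r^2 - 4*r - 5)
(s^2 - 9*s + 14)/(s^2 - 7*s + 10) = (s - 7)/(s - 5)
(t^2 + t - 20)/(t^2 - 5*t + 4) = (t + 5)/(t - 1)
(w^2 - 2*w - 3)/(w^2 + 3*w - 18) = (w + 1)/(w + 6)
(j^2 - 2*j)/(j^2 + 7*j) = (j - 2)/(j + 7)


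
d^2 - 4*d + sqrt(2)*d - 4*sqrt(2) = (d - 4)*(d + sqrt(2))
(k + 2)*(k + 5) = k^2 + 7*k + 10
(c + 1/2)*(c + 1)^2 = c^3 + 5*c^2/2 + 2*c + 1/2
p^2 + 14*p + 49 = (p + 7)^2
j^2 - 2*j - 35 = (j - 7)*(j + 5)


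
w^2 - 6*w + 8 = (w - 4)*(w - 2)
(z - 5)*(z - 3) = z^2 - 8*z + 15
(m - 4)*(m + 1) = m^2 - 3*m - 4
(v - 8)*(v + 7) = v^2 - v - 56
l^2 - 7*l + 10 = (l - 5)*(l - 2)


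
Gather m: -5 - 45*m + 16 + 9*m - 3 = 8 - 36*m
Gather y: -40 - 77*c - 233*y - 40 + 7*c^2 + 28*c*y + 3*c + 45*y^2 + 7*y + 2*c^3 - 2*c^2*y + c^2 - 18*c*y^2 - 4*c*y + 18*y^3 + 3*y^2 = 2*c^3 + 8*c^2 - 74*c + 18*y^3 + y^2*(48 - 18*c) + y*(-2*c^2 + 24*c - 226) - 80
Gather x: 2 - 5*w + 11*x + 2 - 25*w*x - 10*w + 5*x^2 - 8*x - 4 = -15*w + 5*x^2 + x*(3 - 25*w)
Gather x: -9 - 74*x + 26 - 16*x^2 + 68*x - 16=-16*x^2 - 6*x + 1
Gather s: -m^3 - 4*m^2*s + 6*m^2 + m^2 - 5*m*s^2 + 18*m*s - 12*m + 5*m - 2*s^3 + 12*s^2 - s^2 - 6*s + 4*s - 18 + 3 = -m^3 + 7*m^2 - 7*m - 2*s^3 + s^2*(11 - 5*m) + s*(-4*m^2 + 18*m - 2) - 15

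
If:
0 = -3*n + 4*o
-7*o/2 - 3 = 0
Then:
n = -8/7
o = -6/7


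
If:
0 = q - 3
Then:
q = 3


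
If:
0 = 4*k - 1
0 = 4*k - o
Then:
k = 1/4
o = 1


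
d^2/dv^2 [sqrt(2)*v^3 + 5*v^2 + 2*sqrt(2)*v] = 6*sqrt(2)*v + 10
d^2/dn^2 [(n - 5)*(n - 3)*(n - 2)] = 6*n - 20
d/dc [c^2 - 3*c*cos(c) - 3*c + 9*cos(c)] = 3*c*sin(c) + 2*c - 9*sin(c) - 3*cos(c) - 3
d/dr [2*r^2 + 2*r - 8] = 4*r + 2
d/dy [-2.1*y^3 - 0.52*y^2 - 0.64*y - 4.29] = -6.3*y^2 - 1.04*y - 0.64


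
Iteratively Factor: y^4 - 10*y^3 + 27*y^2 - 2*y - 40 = (y - 5)*(y^3 - 5*y^2 + 2*y + 8) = (y - 5)*(y - 4)*(y^2 - y - 2) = (y - 5)*(y - 4)*(y + 1)*(y - 2)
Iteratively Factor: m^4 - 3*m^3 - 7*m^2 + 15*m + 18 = (m - 3)*(m^3 - 7*m - 6) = (m - 3)*(m + 1)*(m^2 - m - 6) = (m - 3)*(m + 1)*(m + 2)*(m - 3)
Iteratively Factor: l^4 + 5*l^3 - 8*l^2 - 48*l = (l + 4)*(l^3 + l^2 - 12*l) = l*(l + 4)*(l^2 + l - 12) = l*(l + 4)^2*(l - 3)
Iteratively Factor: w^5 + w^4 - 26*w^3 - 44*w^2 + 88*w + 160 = (w - 5)*(w^4 + 6*w^3 + 4*w^2 - 24*w - 32) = (w - 5)*(w + 2)*(w^3 + 4*w^2 - 4*w - 16) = (w - 5)*(w - 2)*(w + 2)*(w^2 + 6*w + 8) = (w - 5)*(w - 2)*(w + 2)*(w + 4)*(w + 2)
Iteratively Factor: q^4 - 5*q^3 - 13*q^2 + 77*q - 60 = (q - 3)*(q^3 - 2*q^2 - 19*q + 20) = (q - 3)*(q + 4)*(q^2 - 6*q + 5) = (q - 5)*(q - 3)*(q + 4)*(q - 1)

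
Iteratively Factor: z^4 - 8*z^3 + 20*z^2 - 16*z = (z - 2)*(z^3 - 6*z^2 + 8*z) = z*(z - 2)*(z^2 - 6*z + 8) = z*(z - 2)^2*(z - 4)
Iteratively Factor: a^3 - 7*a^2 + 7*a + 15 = (a - 5)*(a^2 - 2*a - 3) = (a - 5)*(a + 1)*(a - 3)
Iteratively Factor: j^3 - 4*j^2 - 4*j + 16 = (j + 2)*(j^2 - 6*j + 8) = (j - 2)*(j + 2)*(j - 4)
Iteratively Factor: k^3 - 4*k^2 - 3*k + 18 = (k - 3)*(k^2 - k - 6) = (k - 3)*(k + 2)*(k - 3)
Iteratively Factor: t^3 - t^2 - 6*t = (t)*(t^2 - t - 6) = t*(t + 2)*(t - 3)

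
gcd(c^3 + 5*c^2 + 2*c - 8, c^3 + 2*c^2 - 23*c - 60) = c + 4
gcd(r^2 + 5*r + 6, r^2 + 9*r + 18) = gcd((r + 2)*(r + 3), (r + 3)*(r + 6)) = r + 3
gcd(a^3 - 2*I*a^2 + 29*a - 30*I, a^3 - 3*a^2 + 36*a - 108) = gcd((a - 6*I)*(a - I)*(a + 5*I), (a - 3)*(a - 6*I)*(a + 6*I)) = a - 6*I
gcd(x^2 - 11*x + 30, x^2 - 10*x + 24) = x - 6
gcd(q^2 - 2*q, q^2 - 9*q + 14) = q - 2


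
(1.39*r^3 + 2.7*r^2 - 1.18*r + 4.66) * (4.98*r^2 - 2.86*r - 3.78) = 6.9222*r^5 + 9.4706*r^4 - 18.8526*r^3 + 16.3756*r^2 - 8.8672*r - 17.6148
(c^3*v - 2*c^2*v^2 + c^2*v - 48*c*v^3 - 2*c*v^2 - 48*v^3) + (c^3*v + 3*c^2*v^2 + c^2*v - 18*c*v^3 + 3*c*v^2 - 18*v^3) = 2*c^3*v + c^2*v^2 + 2*c^2*v - 66*c*v^3 + c*v^2 - 66*v^3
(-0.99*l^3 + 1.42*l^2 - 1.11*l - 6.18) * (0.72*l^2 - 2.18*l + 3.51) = -0.7128*l^5 + 3.1806*l^4 - 7.3697*l^3 + 2.9544*l^2 + 9.5763*l - 21.6918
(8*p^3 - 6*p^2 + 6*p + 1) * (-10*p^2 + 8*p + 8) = -80*p^5 + 124*p^4 - 44*p^3 - 10*p^2 + 56*p + 8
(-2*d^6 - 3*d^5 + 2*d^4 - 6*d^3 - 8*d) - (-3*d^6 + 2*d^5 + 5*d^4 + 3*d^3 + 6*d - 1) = d^6 - 5*d^5 - 3*d^4 - 9*d^3 - 14*d + 1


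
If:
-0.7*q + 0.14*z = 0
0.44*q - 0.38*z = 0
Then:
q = 0.00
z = 0.00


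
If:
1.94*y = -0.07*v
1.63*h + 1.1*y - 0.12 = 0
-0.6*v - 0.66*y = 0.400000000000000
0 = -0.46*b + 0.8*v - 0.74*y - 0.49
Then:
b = -2.31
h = 0.06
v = -0.69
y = 0.03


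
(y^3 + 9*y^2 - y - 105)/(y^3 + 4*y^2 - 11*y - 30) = (y + 7)/(y + 2)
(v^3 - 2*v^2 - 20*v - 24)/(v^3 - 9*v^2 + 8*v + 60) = (v + 2)/(v - 5)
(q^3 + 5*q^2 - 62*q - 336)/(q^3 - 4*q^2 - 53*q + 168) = (q + 6)/(q - 3)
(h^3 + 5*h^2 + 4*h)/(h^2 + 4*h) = h + 1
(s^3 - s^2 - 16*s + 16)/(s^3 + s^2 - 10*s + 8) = (s - 4)/(s - 2)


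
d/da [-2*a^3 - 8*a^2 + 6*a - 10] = -6*a^2 - 16*a + 6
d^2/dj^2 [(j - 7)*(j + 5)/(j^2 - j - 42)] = -2/(j^3 + 18*j^2 + 108*j + 216)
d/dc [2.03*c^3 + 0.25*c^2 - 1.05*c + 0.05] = 6.09*c^2 + 0.5*c - 1.05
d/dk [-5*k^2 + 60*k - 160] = 60 - 10*k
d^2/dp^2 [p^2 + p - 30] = 2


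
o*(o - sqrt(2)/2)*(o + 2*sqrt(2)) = o^3 + 3*sqrt(2)*o^2/2 - 2*o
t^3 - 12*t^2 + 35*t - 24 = (t - 8)*(t - 3)*(t - 1)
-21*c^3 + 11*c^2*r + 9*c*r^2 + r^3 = (-c + r)*(3*c + r)*(7*c + r)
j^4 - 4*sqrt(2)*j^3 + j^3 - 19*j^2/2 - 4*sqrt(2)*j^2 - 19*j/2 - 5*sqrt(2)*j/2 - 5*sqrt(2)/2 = (j + 1)*(j - 5*sqrt(2))*(j + sqrt(2)/2)^2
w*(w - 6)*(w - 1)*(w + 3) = w^4 - 4*w^3 - 15*w^2 + 18*w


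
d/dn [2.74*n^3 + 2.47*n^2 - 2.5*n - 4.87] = 8.22*n^2 + 4.94*n - 2.5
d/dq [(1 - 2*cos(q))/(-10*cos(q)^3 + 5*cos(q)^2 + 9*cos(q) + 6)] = 4*(40*cos(q)^3 - 40*cos(q)^2 + 10*cos(q) + 21)*sin(q)/(3*cos(q) + 5*cos(2*q) - 5*cos(3*q) + 17)^2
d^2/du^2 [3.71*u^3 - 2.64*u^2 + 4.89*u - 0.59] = 22.26*u - 5.28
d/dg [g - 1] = 1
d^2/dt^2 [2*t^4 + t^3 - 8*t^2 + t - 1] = 24*t^2 + 6*t - 16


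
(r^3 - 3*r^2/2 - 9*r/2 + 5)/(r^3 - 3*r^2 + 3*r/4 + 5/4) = 2*(r + 2)/(2*r + 1)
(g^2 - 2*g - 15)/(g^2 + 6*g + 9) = (g - 5)/(g + 3)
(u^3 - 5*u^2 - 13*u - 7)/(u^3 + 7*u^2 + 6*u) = (u^2 - 6*u - 7)/(u*(u + 6))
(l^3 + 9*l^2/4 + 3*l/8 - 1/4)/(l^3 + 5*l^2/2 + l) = (l - 1/4)/l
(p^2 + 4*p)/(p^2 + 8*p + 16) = p/(p + 4)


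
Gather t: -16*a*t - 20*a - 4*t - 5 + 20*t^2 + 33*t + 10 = -20*a + 20*t^2 + t*(29 - 16*a) + 5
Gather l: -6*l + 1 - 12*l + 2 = 3 - 18*l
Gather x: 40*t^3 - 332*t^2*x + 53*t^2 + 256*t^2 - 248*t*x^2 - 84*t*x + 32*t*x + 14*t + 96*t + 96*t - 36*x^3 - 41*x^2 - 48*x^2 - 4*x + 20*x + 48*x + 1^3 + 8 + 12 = 40*t^3 + 309*t^2 + 206*t - 36*x^3 + x^2*(-248*t - 89) + x*(-332*t^2 - 52*t + 64) + 21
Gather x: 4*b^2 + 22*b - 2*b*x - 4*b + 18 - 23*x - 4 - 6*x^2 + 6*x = 4*b^2 + 18*b - 6*x^2 + x*(-2*b - 17) + 14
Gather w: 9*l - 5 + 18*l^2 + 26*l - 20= 18*l^2 + 35*l - 25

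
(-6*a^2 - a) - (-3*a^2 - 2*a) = -3*a^2 + a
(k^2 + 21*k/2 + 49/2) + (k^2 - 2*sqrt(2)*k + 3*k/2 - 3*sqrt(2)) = 2*k^2 - 2*sqrt(2)*k + 12*k - 3*sqrt(2) + 49/2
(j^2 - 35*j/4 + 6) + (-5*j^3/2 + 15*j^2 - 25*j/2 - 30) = -5*j^3/2 + 16*j^2 - 85*j/4 - 24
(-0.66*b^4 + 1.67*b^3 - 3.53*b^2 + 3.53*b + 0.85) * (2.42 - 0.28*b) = 0.1848*b^5 - 2.0648*b^4 + 5.0298*b^3 - 9.531*b^2 + 8.3046*b + 2.057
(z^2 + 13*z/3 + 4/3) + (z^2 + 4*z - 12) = 2*z^2 + 25*z/3 - 32/3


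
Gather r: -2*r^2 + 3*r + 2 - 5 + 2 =-2*r^2 + 3*r - 1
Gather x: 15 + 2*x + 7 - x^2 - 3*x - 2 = -x^2 - x + 20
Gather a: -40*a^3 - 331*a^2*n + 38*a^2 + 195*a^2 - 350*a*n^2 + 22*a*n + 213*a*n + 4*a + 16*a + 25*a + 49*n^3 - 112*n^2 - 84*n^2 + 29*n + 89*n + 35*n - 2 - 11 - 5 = -40*a^3 + a^2*(233 - 331*n) + a*(-350*n^2 + 235*n + 45) + 49*n^3 - 196*n^2 + 153*n - 18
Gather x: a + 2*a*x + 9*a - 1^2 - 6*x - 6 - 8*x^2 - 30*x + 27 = 10*a - 8*x^2 + x*(2*a - 36) + 20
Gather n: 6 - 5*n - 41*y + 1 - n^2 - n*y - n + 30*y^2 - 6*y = -n^2 + n*(-y - 6) + 30*y^2 - 47*y + 7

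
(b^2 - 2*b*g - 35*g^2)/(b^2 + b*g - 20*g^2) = (b - 7*g)/(b - 4*g)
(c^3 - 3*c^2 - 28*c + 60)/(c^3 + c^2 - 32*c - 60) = (c - 2)/(c + 2)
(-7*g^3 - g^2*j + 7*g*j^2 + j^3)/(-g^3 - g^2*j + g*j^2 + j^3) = (7*g + j)/(g + j)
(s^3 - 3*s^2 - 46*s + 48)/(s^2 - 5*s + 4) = (s^2 - 2*s - 48)/(s - 4)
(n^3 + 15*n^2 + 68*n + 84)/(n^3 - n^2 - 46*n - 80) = (n^2 + 13*n + 42)/(n^2 - 3*n - 40)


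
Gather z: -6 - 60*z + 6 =-60*z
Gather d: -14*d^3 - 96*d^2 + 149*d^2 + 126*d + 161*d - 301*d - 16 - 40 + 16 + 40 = -14*d^3 + 53*d^2 - 14*d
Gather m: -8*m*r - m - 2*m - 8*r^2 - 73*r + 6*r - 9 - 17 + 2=m*(-8*r - 3) - 8*r^2 - 67*r - 24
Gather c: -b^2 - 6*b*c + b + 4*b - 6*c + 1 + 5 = -b^2 + 5*b + c*(-6*b - 6) + 6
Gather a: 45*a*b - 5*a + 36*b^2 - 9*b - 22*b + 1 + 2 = a*(45*b - 5) + 36*b^2 - 31*b + 3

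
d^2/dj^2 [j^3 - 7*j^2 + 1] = 6*j - 14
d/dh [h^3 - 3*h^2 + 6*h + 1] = 3*h^2 - 6*h + 6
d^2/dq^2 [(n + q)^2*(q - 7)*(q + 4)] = 2*n^2 + 12*n*q - 12*n + 12*q^2 - 18*q - 56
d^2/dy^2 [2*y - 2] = 0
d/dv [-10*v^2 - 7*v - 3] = -20*v - 7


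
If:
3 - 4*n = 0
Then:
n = 3/4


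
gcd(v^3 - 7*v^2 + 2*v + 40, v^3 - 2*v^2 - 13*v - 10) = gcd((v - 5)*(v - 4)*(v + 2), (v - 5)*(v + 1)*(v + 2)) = v^2 - 3*v - 10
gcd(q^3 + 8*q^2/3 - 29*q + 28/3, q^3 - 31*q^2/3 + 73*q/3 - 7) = q - 1/3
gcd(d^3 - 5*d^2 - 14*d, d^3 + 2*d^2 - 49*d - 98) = d^2 - 5*d - 14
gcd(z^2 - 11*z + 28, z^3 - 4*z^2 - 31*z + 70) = z - 7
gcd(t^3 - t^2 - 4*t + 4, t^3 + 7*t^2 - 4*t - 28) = t^2 - 4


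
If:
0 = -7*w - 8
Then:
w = -8/7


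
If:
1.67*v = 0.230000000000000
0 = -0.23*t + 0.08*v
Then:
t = 0.05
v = 0.14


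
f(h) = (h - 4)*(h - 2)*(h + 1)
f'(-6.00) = 170.00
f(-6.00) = -400.00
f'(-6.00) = 170.00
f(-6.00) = -400.00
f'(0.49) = -2.18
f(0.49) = 7.90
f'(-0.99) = 14.84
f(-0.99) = 0.15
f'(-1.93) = 32.47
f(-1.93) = -21.67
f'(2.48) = -4.35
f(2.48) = -2.54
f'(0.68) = -3.41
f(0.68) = 7.36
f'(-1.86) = 30.98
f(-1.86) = -19.45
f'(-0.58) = 8.81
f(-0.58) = 4.96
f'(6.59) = 66.38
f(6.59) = 90.23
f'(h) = (h - 4)*(h - 2) + (h - 4)*(h + 1) + (h - 2)*(h + 1) = 3*h^2 - 10*h + 2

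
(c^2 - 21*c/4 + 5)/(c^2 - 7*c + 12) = (c - 5/4)/(c - 3)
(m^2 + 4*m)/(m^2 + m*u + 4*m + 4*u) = m/(m + u)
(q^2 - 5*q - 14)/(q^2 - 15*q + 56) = (q + 2)/(q - 8)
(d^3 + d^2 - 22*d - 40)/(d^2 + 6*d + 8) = d - 5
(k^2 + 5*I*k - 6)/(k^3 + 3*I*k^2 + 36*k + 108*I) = (k + 2*I)/(k^2 + 36)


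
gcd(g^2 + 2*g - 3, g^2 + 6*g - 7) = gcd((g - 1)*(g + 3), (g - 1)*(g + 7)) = g - 1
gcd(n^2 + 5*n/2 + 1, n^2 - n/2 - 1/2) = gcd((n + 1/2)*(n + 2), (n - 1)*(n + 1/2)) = n + 1/2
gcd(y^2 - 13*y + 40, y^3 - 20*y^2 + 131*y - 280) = y^2 - 13*y + 40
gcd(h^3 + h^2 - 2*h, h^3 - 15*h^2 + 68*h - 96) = 1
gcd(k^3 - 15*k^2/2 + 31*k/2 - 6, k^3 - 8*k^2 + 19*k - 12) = k^2 - 7*k + 12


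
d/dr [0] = 0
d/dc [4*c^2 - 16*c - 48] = 8*c - 16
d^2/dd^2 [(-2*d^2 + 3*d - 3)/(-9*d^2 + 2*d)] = 6*(-69*d^3 + 243*d^2 - 54*d + 4)/(d^3*(729*d^3 - 486*d^2 + 108*d - 8))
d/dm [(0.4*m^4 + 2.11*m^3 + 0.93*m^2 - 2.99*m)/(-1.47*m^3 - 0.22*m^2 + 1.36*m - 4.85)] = (-0.588*m^6 - 0.176*m^5 + 2.5349*m^4 - 10.8114*m^3 - 30.0935*m^2 - 9.021*m + 14.5015)/(2.1609*m^6 + 0.6468*m^5 - 3.95*m^4 + 13.6606*m^3 + 3.9836*m^2 - 13.192*m + 23.5225)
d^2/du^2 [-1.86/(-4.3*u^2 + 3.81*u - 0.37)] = (-68.7828*u^2 + 60.94476*u + 1.86*(8.6*u - 3.81)*(17.2*u - 7.62) - 5.91852)/(4.3*u^2 - 3.81*u + 0.37)^3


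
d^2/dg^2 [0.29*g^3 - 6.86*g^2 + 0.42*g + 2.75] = 1.74*g - 13.72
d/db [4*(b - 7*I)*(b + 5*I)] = 8*b - 8*I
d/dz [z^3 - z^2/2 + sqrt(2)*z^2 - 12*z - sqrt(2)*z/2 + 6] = 3*z^2 - z + 2*sqrt(2)*z - 12 - sqrt(2)/2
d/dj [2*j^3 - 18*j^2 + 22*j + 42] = 6*j^2 - 36*j + 22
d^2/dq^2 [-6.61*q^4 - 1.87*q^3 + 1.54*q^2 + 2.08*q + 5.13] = -79.32*q^2 - 11.22*q + 3.08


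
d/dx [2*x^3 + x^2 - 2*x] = 6*x^2 + 2*x - 2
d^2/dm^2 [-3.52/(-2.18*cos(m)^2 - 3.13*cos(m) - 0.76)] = (-66.913792*(1 - cos(m)^2)^2 - 72.055104*cos(m)^3 - 44.61424*cos(m)^2 + 152.483584*cos(m) + 124.220096)/(2.18*cos(m)^2 + 3.13*cos(m) + 0.76)^3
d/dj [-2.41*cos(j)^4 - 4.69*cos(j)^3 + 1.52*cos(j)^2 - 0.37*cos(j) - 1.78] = (9.64*cos(j)^3 + 14.07*cos(j)^2 - 3.04*cos(j) + 0.37)*sin(j)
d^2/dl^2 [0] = 0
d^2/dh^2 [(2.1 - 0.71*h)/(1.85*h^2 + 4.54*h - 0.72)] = (-(0.71*h - 2.1)*(3.7*h + 4.54)*(7.4*h + 9.08) + (7.881*h - 1.3232)*(1.85*h^2 + 4.54*h - 0.72))/(1.85*h^2 + 4.54*h - 0.72)^3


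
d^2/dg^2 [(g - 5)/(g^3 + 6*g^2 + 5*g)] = 2*(3*g^5 - 12*g^4 - 209*g^3 - 615*g^2 - 450*g - 125)/(g^3*(g^6 + 18*g^5 + 123*g^4 + 396*g^3 + 615*g^2 + 450*g + 125))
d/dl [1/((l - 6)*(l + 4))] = 2*(1 - l)/(l^4 - 4*l^3 - 44*l^2 + 96*l + 576)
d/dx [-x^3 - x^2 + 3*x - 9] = -3*x^2 - 2*x + 3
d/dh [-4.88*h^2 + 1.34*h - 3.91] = 1.34 - 9.76*h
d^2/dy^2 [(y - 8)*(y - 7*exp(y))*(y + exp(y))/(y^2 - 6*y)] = 2*(-3*y^6*exp(y) - 14*y^5*exp(2*y) + 60*y^5*exp(y) + 294*y^4*exp(2*y) - 408*y^4*exp(y) - 2163*y^3*exp(2*y) + 948*y^3*exp(y) - 12*y^3 + 6216*y^2*exp(2*y) - 5040*y*exp(2*y) + 2016*exp(2*y))/(y^3*(y^3 - 18*y^2 + 108*y - 216))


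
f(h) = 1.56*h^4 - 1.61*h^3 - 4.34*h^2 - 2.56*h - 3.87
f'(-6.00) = -1472.20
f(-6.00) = 2224.77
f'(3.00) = 96.41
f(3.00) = 32.28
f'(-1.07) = -6.45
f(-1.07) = -2.08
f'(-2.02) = -56.17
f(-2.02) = 22.84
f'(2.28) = 26.50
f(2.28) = -9.19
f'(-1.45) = -19.15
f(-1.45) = 2.52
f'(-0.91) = -3.36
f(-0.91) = -2.85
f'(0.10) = -3.47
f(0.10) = -4.17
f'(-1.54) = -23.44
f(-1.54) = 4.43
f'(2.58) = 50.06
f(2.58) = 2.11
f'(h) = 6.24*h^3 - 4.83*h^2 - 8.68*h - 2.56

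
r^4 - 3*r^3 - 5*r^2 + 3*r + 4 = (r - 4)*(r - 1)*(r + 1)^2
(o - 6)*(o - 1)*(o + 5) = o^3 - 2*o^2 - 29*o + 30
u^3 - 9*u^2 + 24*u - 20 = (u - 5)*(u - 2)^2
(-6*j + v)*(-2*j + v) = 12*j^2 - 8*j*v + v^2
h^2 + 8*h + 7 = (h + 1)*(h + 7)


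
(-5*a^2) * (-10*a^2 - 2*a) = 50*a^4 + 10*a^3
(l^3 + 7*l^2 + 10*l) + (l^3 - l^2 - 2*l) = 2*l^3 + 6*l^2 + 8*l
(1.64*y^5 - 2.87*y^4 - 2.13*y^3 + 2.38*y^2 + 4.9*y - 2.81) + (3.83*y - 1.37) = 1.64*y^5 - 2.87*y^4 - 2.13*y^3 + 2.38*y^2 + 8.73*y - 4.18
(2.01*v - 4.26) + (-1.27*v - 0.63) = 0.74*v - 4.89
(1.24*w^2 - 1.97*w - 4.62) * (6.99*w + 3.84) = 8.6676*w^3 - 9.0087*w^2 - 39.8586*w - 17.7408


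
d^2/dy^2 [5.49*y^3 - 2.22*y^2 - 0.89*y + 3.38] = 32.94*y - 4.44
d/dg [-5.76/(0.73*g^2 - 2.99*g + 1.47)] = (8.4096*g - 17.2224)/(0.73*g^2 - 2.99*g + 1.47)^2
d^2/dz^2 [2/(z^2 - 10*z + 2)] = 4*(-z^2 + 10*z + 4*(z - 5)^2 - 2)/(z^2 - 10*z + 2)^3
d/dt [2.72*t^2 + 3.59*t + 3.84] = 5.44*t + 3.59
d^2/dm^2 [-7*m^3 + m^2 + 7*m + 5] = 2 - 42*m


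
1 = 1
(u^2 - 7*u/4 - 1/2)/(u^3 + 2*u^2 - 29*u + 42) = (u + 1/4)/(u^2 + 4*u - 21)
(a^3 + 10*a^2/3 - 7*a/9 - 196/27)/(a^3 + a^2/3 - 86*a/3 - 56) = (a^2 + a - 28/9)/(a^2 - 2*a - 24)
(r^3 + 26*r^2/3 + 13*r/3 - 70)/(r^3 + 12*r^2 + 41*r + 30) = (r - 7/3)/(r + 1)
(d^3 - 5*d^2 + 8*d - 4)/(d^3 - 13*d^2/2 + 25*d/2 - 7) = 2*(d - 2)/(2*d - 7)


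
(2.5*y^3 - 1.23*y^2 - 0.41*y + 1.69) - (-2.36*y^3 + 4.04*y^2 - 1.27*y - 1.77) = 4.86*y^3 - 5.27*y^2 + 0.86*y + 3.46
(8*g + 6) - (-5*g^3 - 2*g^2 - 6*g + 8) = 5*g^3 + 2*g^2 + 14*g - 2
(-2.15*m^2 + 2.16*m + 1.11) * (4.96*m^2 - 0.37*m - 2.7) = -10.664*m^4 + 11.5091*m^3 + 10.5114*m^2 - 6.2427*m - 2.997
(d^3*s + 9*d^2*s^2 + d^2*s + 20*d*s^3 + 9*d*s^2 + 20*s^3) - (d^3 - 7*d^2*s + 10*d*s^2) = d^3*s - d^3 + 9*d^2*s^2 + 8*d^2*s + 20*d*s^3 - d*s^2 + 20*s^3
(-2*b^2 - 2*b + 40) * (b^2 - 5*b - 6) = -2*b^4 + 8*b^3 + 62*b^2 - 188*b - 240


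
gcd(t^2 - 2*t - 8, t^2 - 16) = t - 4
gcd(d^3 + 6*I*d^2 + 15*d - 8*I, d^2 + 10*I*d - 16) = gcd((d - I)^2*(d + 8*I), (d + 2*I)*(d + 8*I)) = d + 8*I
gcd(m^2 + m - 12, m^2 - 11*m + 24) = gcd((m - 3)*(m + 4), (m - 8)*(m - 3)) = m - 3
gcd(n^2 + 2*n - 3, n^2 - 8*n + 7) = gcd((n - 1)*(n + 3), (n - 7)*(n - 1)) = n - 1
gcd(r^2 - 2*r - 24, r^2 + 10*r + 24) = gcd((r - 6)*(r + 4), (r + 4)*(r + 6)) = r + 4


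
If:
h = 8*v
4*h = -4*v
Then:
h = 0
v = 0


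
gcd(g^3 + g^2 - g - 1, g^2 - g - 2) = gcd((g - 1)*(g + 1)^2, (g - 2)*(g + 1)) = g + 1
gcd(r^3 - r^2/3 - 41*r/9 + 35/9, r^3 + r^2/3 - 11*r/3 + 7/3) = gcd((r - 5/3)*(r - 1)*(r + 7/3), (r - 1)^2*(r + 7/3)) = r^2 + 4*r/3 - 7/3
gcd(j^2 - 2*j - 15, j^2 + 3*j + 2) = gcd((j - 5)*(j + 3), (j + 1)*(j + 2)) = 1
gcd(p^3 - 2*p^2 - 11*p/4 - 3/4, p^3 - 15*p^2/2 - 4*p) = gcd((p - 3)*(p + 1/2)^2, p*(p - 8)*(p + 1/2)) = p + 1/2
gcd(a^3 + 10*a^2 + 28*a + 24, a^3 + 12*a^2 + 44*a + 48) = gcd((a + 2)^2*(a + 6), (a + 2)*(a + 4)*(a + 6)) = a^2 + 8*a + 12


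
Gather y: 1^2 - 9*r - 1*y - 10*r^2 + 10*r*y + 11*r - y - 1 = -10*r^2 + 2*r + y*(10*r - 2)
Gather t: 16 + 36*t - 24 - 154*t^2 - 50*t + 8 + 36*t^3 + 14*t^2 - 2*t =36*t^3 - 140*t^2 - 16*t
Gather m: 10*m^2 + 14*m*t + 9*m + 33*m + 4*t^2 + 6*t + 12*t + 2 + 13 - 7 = 10*m^2 + m*(14*t + 42) + 4*t^2 + 18*t + 8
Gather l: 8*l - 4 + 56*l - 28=64*l - 32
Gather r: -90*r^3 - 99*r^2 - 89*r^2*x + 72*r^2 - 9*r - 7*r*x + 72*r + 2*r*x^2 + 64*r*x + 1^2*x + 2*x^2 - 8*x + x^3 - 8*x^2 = -90*r^3 + r^2*(-89*x - 27) + r*(2*x^2 + 57*x + 63) + x^3 - 6*x^2 - 7*x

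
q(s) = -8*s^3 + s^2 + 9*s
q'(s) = -24*s^2 + 2*s + 9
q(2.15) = -55.53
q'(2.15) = -97.64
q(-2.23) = 73.62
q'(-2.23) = -114.81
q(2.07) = -48.04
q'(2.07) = -89.70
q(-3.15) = 231.62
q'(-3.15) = -235.44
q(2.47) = -92.22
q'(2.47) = -132.48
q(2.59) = -108.97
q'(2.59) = -146.81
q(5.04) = -953.43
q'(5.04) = -590.56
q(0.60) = 4.03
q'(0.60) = 1.56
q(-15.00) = 27090.00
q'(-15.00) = -5421.00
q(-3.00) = 198.00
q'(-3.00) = -213.00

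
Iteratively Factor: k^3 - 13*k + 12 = (k + 4)*(k^2 - 4*k + 3) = (k - 3)*(k + 4)*(k - 1)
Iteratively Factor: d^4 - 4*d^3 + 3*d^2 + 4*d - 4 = (d - 2)*(d^3 - 2*d^2 - d + 2) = (d - 2)^2*(d^2 - 1) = (d - 2)^2*(d - 1)*(d + 1)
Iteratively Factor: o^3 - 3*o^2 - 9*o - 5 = (o - 5)*(o^2 + 2*o + 1) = (o - 5)*(o + 1)*(o + 1)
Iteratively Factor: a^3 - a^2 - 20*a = (a - 5)*(a^2 + 4*a) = a*(a - 5)*(a + 4)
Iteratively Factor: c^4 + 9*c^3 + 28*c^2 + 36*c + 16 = (c + 1)*(c^3 + 8*c^2 + 20*c + 16) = (c + 1)*(c + 2)*(c^2 + 6*c + 8) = (c + 1)*(c + 2)*(c + 4)*(c + 2)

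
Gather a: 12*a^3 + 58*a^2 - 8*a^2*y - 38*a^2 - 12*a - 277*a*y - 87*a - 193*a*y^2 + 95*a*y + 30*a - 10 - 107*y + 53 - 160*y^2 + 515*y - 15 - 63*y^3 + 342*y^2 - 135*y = 12*a^3 + a^2*(20 - 8*y) + a*(-193*y^2 - 182*y - 69) - 63*y^3 + 182*y^2 + 273*y + 28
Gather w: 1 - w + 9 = 10 - w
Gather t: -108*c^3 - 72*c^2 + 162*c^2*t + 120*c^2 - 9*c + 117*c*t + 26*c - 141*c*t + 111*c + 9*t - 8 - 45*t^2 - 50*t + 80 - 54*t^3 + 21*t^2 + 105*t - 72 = -108*c^3 + 48*c^2 + 128*c - 54*t^3 - 24*t^2 + t*(162*c^2 - 24*c + 64)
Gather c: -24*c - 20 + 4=-24*c - 16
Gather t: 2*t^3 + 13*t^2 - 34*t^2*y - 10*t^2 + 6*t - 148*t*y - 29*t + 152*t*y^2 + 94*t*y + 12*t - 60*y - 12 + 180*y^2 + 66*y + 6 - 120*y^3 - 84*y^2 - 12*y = 2*t^3 + t^2*(3 - 34*y) + t*(152*y^2 - 54*y - 11) - 120*y^3 + 96*y^2 - 6*y - 6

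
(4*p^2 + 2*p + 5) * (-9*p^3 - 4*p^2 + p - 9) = -36*p^5 - 34*p^4 - 49*p^3 - 54*p^2 - 13*p - 45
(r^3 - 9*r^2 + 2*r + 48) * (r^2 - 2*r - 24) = r^5 - 11*r^4 - 4*r^3 + 260*r^2 - 144*r - 1152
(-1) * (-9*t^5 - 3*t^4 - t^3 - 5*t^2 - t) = 9*t^5 + 3*t^4 + t^3 + 5*t^2 + t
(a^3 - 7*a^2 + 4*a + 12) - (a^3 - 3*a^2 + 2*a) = -4*a^2 + 2*a + 12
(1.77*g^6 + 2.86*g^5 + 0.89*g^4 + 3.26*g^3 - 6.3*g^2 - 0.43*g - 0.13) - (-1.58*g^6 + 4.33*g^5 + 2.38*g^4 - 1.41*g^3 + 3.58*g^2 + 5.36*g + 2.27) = 3.35*g^6 - 1.47*g^5 - 1.49*g^4 + 4.67*g^3 - 9.88*g^2 - 5.79*g - 2.4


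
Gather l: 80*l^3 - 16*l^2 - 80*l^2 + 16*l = 80*l^3 - 96*l^2 + 16*l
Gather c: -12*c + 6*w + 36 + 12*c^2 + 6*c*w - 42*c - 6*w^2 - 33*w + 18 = 12*c^2 + c*(6*w - 54) - 6*w^2 - 27*w + 54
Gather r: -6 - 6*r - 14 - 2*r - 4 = -8*r - 24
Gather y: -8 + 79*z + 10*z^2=10*z^2 + 79*z - 8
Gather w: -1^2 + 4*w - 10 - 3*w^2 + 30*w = -3*w^2 + 34*w - 11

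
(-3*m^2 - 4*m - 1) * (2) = -6*m^2 - 8*m - 2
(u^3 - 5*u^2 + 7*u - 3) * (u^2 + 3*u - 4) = u^5 - 2*u^4 - 12*u^3 + 38*u^2 - 37*u + 12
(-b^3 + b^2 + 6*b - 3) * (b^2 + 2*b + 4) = -b^5 - b^4 + 4*b^3 + 13*b^2 + 18*b - 12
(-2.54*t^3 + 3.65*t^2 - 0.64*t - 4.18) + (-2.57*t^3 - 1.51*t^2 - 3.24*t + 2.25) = -5.11*t^3 + 2.14*t^2 - 3.88*t - 1.93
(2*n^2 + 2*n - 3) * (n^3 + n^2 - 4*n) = 2*n^5 + 4*n^4 - 9*n^3 - 11*n^2 + 12*n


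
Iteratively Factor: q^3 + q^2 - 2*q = (q)*(q^2 + q - 2) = q*(q - 1)*(q + 2)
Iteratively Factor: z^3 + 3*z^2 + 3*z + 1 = (z + 1)*(z^2 + 2*z + 1) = (z + 1)^2*(z + 1)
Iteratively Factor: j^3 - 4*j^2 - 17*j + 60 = (j - 5)*(j^2 + j - 12) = (j - 5)*(j - 3)*(j + 4)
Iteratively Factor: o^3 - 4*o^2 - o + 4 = (o - 1)*(o^2 - 3*o - 4) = (o - 1)*(o + 1)*(o - 4)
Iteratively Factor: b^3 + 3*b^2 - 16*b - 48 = (b - 4)*(b^2 + 7*b + 12) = (b - 4)*(b + 3)*(b + 4)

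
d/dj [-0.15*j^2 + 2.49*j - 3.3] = 2.49 - 0.3*j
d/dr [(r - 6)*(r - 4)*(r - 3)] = 3*r^2 - 26*r + 54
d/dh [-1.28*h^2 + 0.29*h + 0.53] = 0.29 - 2.56*h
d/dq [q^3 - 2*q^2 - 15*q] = 3*q^2 - 4*q - 15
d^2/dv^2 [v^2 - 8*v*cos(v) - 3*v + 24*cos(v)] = 8*v*cos(v) + 16*sin(v) - 24*cos(v) + 2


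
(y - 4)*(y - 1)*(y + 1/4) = y^3 - 19*y^2/4 + 11*y/4 + 1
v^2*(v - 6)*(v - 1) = v^4 - 7*v^3 + 6*v^2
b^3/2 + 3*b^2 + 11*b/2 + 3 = (b/2 + 1)*(b + 1)*(b + 3)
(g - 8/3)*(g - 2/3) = g^2 - 10*g/3 + 16/9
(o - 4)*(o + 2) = o^2 - 2*o - 8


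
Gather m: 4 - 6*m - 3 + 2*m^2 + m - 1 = 2*m^2 - 5*m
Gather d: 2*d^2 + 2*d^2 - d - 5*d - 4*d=4*d^2 - 10*d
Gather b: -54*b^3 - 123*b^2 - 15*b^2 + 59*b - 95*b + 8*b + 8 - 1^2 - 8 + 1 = -54*b^3 - 138*b^2 - 28*b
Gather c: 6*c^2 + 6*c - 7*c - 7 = 6*c^2 - c - 7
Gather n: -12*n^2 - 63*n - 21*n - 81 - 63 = -12*n^2 - 84*n - 144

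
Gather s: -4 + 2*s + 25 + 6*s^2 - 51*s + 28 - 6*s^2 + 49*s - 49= 0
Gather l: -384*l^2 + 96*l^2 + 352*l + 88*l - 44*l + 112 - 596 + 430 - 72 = -288*l^2 + 396*l - 126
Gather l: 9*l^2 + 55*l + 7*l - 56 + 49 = 9*l^2 + 62*l - 7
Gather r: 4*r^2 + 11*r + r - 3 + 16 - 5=4*r^2 + 12*r + 8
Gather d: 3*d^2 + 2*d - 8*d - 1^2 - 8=3*d^2 - 6*d - 9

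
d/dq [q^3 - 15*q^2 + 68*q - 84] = 3*q^2 - 30*q + 68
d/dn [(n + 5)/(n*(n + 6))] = (-n^2 - 10*n - 30)/(n^2*(n^2 + 12*n + 36))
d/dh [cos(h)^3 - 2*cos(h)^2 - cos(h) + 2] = (-3*cos(h)^2 + 4*cos(h) + 1)*sin(h)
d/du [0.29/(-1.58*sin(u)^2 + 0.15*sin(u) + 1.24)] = (0.9164*sin(u) - 0.0435)*cos(u)/(-1.58*sin(u)^2 + 0.15*sin(u) + 1.24)^2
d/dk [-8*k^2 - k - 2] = -16*k - 1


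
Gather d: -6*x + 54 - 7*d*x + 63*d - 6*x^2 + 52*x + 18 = d*(63 - 7*x) - 6*x^2 + 46*x + 72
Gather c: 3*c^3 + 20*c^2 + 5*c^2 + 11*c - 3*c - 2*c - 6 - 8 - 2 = 3*c^3 + 25*c^2 + 6*c - 16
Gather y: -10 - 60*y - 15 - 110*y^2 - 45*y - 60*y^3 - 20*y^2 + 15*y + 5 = -60*y^3 - 130*y^2 - 90*y - 20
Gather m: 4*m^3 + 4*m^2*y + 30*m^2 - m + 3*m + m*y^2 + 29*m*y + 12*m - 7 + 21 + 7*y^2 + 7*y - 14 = 4*m^3 + m^2*(4*y + 30) + m*(y^2 + 29*y + 14) + 7*y^2 + 7*y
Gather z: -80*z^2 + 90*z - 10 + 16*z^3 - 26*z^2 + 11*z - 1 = 16*z^3 - 106*z^2 + 101*z - 11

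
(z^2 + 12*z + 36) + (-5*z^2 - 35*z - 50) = -4*z^2 - 23*z - 14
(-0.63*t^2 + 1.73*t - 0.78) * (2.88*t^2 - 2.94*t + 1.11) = -1.8144*t^4 + 6.8346*t^3 - 8.0319*t^2 + 4.2135*t - 0.8658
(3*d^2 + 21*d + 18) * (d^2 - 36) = 3*d^4 + 21*d^3 - 90*d^2 - 756*d - 648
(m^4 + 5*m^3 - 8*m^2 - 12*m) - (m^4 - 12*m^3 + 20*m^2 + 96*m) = 17*m^3 - 28*m^2 - 108*m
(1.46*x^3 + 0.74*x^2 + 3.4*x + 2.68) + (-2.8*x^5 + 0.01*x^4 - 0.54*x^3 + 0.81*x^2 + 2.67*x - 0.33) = -2.8*x^5 + 0.01*x^4 + 0.92*x^3 + 1.55*x^2 + 6.07*x + 2.35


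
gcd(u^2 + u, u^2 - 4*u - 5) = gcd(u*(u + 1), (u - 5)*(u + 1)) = u + 1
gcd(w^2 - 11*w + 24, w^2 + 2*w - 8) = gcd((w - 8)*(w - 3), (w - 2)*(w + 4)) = 1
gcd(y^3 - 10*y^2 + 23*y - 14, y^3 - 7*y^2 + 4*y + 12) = y - 2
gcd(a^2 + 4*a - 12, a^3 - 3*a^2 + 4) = a - 2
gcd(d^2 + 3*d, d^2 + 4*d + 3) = d + 3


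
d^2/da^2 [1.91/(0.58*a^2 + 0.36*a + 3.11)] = (-1.285048*a^2 - 0.797616*a + 1.91*(1.16*a + 0.36)*(2.32*a + 0.72) - 6.890516)/(0.58*a^2 + 0.36*a + 3.11)^3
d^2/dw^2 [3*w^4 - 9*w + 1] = 36*w^2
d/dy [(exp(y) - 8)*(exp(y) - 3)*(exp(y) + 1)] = (3*exp(2*y) - 20*exp(y) + 13)*exp(y)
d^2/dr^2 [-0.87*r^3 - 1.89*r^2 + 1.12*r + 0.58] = -5.22*r - 3.78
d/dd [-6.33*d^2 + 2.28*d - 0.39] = 2.28 - 12.66*d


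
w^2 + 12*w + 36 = (w + 6)^2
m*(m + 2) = m^2 + 2*m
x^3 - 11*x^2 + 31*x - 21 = (x - 7)*(x - 3)*(x - 1)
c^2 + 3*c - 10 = (c - 2)*(c + 5)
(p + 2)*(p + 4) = p^2 + 6*p + 8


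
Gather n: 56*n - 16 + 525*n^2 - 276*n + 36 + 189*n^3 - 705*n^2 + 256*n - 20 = 189*n^3 - 180*n^2 + 36*n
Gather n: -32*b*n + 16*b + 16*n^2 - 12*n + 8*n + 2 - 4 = 16*b + 16*n^2 + n*(-32*b - 4) - 2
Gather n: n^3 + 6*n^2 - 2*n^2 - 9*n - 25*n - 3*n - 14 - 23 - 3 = n^3 + 4*n^2 - 37*n - 40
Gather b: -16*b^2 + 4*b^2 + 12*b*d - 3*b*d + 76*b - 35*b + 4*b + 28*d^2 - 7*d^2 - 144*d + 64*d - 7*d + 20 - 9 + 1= -12*b^2 + b*(9*d + 45) + 21*d^2 - 87*d + 12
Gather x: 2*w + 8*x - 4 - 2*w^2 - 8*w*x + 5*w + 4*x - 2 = -2*w^2 + 7*w + x*(12 - 8*w) - 6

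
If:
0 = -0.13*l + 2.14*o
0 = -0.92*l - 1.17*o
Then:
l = 0.00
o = 0.00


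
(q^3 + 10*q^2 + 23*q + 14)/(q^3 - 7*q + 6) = (q^3 + 10*q^2 + 23*q + 14)/(q^3 - 7*q + 6)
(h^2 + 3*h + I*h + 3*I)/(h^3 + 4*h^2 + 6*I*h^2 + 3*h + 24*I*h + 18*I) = (h + I)/(h^2 + h*(1 + 6*I) + 6*I)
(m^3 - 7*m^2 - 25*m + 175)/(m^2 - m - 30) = (m^2 - 12*m + 35)/(m - 6)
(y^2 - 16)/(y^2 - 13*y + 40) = (y^2 - 16)/(y^2 - 13*y + 40)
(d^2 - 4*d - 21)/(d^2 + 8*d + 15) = (d - 7)/(d + 5)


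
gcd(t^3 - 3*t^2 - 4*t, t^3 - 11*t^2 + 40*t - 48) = t - 4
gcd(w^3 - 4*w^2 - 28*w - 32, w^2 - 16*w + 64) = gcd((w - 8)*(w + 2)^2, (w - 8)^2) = w - 8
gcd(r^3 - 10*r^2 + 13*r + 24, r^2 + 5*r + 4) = r + 1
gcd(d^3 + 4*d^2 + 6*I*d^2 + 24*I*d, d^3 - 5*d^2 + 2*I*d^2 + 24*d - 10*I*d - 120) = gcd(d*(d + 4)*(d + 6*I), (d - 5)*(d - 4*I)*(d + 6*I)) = d + 6*I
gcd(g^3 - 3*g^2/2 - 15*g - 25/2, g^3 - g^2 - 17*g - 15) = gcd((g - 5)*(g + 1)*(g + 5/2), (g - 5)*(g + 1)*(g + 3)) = g^2 - 4*g - 5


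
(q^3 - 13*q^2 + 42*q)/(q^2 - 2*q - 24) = q*(q - 7)/(q + 4)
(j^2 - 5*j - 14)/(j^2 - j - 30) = (-j^2 + 5*j + 14)/(-j^2 + j + 30)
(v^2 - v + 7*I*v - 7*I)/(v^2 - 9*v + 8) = (v + 7*I)/(v - 8)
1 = 1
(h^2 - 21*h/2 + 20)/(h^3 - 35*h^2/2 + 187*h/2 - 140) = 1/(h - 7)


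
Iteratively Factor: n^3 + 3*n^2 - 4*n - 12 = (n - 2)*(n^2 + 5*n + 6) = (n - 2)*(n + 2)*(n + 3)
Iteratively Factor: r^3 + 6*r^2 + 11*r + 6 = (r + 2)*(r^2 + 4*r + 3) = (r + 2)*(r + 3)*(r + 1)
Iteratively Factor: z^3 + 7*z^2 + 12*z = (z)*(z^2 + 7*z + 12) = z*(z + 4)*(z + 3)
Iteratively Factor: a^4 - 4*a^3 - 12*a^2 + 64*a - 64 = (a - 2)*(a^3 - 2*a^2 - 16*a + 32) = (a - 4)*(a - 2)*(a^2 + 2*a - 8) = (a - 4)*(a - 2)*(a + 4)*(a - 2)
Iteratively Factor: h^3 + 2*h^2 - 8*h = (h)*(h^2 + 2*h - 8) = h*(h + 4)*(h - 2)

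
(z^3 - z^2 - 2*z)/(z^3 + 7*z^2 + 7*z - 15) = z*(z^2 - z - 2)/(z^3 + 7*z^2 + 7*z - 15)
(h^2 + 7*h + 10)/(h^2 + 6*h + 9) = (h^2 + 7*h + 10)/(h^2 + 6*h + 9)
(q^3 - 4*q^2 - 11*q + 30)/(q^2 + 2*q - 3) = (q^2 - 7*q + 10)/(q - 1)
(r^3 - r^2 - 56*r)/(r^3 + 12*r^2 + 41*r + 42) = r*(r - 8)/(r^2 + 5*r + 6)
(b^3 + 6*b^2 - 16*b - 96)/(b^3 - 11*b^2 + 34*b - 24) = (b^2 + 10*b + 24)/(b^2 - 7*b + 6)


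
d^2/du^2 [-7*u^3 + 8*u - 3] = -42*u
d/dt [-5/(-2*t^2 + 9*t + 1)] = 5*(9 - 4*t)/(-2*t^2 + 9*t + 1)^2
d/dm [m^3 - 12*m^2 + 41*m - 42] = 3*m^2 - 24*m + 41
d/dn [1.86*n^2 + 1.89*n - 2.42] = 3.72*n + 1.89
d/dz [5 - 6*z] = -6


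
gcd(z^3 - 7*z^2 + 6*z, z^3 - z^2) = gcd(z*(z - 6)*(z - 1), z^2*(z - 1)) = z^2 - z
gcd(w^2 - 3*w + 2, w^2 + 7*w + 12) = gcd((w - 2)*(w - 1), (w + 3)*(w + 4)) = 1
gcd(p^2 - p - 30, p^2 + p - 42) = p - 6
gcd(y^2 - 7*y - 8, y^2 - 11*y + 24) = y - 8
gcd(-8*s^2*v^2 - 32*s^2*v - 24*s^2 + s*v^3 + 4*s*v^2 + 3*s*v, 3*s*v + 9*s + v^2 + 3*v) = v + 3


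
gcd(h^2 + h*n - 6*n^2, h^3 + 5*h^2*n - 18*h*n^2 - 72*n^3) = h + 3*n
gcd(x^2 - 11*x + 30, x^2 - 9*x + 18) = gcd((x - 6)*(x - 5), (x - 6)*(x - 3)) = x - 6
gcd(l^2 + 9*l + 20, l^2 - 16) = l + 4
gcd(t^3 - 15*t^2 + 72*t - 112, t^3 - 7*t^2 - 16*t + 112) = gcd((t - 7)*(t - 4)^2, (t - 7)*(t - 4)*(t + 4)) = t^2 - 11*t + 28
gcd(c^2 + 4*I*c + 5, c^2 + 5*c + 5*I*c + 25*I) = c + 5*I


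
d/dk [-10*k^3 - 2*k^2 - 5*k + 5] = -30*k^2 - 4*k - 5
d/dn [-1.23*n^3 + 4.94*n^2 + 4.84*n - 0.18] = -3.69*n^2 + 9.88*n + 4.84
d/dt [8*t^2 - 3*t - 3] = 16*t - 3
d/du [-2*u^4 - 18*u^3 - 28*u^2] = 2*u*(-4*u^2 - 27*u - 28)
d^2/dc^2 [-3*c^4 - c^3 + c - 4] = 6*c*(-6*c - 1)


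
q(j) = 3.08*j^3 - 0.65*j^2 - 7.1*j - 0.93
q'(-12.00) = 1339.06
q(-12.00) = -5331.57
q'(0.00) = -7.10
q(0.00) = -0.93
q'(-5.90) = 322.21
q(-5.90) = -614.23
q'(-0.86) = 0.85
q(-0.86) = 2.74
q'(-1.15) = 6.61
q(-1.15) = 1.69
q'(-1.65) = 20.20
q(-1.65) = -4.82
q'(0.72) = -3.25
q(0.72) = -5.23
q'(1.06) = 1.90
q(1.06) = -5.52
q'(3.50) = 101.54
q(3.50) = 98.31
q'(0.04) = -7.14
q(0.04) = -1.21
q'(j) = 9.24*j^2 - 1.3*j - 7.1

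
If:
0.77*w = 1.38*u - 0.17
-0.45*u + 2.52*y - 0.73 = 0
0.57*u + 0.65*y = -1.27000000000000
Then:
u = -2.13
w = -4.03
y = -0.09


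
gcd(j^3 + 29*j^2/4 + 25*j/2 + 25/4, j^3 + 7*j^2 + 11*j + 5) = j^2 + 6*j + 5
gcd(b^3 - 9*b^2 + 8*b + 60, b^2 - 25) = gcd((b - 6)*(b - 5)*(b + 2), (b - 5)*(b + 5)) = b - 5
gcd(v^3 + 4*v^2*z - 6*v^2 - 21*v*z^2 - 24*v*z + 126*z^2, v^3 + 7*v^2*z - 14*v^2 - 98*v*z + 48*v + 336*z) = v^2 + 7*v*z - 6*v - 42*z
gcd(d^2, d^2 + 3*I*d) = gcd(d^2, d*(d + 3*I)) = d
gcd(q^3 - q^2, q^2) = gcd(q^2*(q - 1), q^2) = q^2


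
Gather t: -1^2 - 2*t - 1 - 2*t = -4*t - 2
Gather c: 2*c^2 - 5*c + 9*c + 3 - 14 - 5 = 2*c^2 + 4*c - 16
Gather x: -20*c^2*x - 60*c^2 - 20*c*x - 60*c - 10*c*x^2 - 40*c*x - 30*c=-60*c^2 - 10*c*x^2 - 90*c + x*(-20*c^2 - 60*c)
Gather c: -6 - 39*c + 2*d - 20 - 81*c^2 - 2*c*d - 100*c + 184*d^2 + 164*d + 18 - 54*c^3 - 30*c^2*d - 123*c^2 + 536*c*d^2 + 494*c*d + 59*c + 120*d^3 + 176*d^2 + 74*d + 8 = -54*c^3 + c^2*(-30*d - 204) + c*(536*d^2 + 492*d - 80) + 120*d^3 + 360*d^2 + 240*d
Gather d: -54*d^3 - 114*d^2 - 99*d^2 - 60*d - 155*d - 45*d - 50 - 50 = -54*d^3 - 213*d^2 - 260*d - 100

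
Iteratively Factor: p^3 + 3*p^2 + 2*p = (p + 1)*(p^2 + 2*p) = p*(p + 1)*(p + 2)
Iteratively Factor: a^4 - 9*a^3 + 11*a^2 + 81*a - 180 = (a - 4)*(a^3 - 5*a^2 - 9*a + 45) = (a - 4)*(a + 3)*(a^2 - 8*a + 15) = (a - 4)*(a - 3)*(a + 3)*(a - 5)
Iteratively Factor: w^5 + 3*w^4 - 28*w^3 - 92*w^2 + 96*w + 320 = (w + 4)*(w^4 - w^3 - 24*w^2 + 4*w + 80) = (w + 2)*(w + 4)*(w^3 - 3*w^2 - 18*w + 40) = (w - 2)*(w + 2)*(w + 4)*(w^2 - w - 20) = (w - 5)*(w - 2)*(w + 2)*(w + 4)*(w + 4)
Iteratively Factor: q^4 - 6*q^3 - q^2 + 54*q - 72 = (q - 2)*(q^3 - 4*q^2 - 9*q + 36) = (q - 3)*(q - 2)*(q^2 - q - 12) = (q - 3)*(q - 2)*(q + 3)*(q - 4)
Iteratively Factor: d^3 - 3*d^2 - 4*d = (d)*(d^2 - 3*d - 4) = d*(d - 4)*(d + 1)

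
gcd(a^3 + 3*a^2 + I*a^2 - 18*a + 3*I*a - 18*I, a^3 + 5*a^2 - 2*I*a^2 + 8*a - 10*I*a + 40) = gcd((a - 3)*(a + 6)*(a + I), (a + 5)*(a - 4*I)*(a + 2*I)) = 1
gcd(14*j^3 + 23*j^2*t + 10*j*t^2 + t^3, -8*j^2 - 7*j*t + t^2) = j + t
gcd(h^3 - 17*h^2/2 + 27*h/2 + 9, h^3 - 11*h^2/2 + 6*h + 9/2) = h^2 - 5*h/2 - 3/2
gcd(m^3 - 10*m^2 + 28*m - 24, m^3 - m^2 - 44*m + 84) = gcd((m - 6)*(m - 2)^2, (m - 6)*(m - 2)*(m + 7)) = m^2 - 8*m + 12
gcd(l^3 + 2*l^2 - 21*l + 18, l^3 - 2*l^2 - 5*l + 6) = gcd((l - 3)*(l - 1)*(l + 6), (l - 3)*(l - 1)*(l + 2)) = l^2 - 4*l + 3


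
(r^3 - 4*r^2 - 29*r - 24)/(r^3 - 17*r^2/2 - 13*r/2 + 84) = 2*(r + 1)/(2*r - 7)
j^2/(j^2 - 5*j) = j/(j - 5)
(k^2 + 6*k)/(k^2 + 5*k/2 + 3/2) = 2*k*(k + 6)/(2*k^2 + 5*k + 3)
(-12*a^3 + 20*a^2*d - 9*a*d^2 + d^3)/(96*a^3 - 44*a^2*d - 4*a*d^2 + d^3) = (-6*a^2 + 7*a*d - d^2)/(48*a^2 + 2*a*d - d^2)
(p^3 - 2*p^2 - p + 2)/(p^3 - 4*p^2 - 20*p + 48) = (p^2 - 1)/(p^2 - 2*p - 24)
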